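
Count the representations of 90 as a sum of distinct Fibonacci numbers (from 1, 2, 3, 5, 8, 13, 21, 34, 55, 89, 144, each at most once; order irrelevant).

5

90 = 89+1 = 55+34+1 = 55+21+13+1 = 55+21+8+5+1 = 55+21+8+3+2+1 — 5 representations.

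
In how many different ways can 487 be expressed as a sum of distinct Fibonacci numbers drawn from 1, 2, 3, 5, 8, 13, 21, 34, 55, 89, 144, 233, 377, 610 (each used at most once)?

16

487 = 377+89+21 = 377+89+13+8 = 377+55+34+21 = 233+144+89+21 = … (12 more), for 16 in all.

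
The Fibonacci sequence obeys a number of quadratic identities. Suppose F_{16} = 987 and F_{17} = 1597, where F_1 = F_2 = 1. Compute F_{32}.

By the doubling identity F_{2k} = F_k(2F_{k+1} − F_k): F_{32} = 987·(2·1597 − 987) = 987·2207 = 2178309.

2178309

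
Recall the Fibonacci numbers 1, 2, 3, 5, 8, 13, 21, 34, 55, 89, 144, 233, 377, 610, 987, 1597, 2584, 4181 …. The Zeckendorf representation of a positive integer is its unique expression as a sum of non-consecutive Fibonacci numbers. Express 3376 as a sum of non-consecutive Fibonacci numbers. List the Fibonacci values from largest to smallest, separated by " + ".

Repeatedly subtract the largest Fibonacci number that fits:
subtract 2584 from 3376: 792 remains
subtract 610 from 792: 182 remains
subtract 144 from 182: 38 remains
subtract 34 from 38: 4 remains
subtract 3 from 4: 1 remains
subtract 1 from 1: 0 remains
So 3376 = 2584 + 610 + 144 + 34 + 3 + 1, with no two terms consecutive in the sequence.

2584 + 610 + 144 + 34 + 3 + 1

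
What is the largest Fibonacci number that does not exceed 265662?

196418 ≤ 265662 < 317811, so the largest Fibonacci number not exceeding 265662 is 196418.

196418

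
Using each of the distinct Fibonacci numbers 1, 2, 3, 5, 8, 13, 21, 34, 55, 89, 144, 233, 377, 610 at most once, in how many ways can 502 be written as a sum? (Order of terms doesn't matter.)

10

Starting from the Zeckendorf form and repeatedly splitting a term F_k into F_{k−1} + F_{k−2} (when neither is already used) reaches every representation.
502 = 377+89+34+2 = 377+89+21+13+2 = 233+144+89+34+2 = 377+89+21+8+5+2 = 377+55+34+21+13+2 = … (5 more), for 10 in all.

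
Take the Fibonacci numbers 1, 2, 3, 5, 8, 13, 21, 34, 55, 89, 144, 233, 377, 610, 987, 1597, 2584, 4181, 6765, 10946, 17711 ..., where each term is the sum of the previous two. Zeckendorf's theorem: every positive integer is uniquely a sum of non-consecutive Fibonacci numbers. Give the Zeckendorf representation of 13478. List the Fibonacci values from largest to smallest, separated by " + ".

10946 ≤ 13478 < 17711, so take 10946; remainder 2532
1597 ≤ 2532 < 2584, so take 1597; remainder 935
610 ≤ 935 < 987, so take 610; remainder 325
233 ≤ 325 < 377, so take 233; remainder 92
89 ≤ 92 < 144, so take 89; remainder 3
3 ≤ 3 < 5, so take 3; remainder 0
So 13478 = 10946 + 1597 + 610 + 233 + 89 + 3, with no two terms consecutive in the sequence.

10946 + 1597 + 610 + 233 + 89 + 3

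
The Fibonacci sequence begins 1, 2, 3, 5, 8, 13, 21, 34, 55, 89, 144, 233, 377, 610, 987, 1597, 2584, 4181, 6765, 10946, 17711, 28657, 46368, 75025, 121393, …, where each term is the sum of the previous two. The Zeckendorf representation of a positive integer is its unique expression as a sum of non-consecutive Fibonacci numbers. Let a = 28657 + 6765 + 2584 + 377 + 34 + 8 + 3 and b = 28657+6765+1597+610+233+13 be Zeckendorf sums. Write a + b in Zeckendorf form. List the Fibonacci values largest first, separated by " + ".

75025 + 987 + 233 + 55 + 3

The two numbers are 38428 and 37875, so their sum is 76303.
Repeatedly subtract the largest Fibonacci number that fits:
take 75025 (≤ 76303); 76303 − 75025 = 1278
take 987 (≤ 1278); 1278 − 987 = 291
take 233 (≤ 291); 291 − 233 = 58
take 55 (≤ 58); 58 − 55 = 3
take 3 (≤ 3); 3 − 3 = 0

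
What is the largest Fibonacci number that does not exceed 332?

233 ≤ 332 < 377, so the largest Fibonacci number not exceeding 332 is 233.

233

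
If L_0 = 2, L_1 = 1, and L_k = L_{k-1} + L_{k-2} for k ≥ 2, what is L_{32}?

4870847

Iterating the recurrence up to L_{27} = 439204 and L_{26} = 271443:
L_{28} = L_{27} + L_{26} = 439204 + 271443 = 710647
L_{29} = L_{28} + L_{27} = 710647 + 439204 = 1149851
L_{30} = L_{29} + L_{28} = 1149851 + 710647 = 1860498
L_{31} = L_{30} + L_{29} = 1860498 + 1149851 = 3010349
L_{32} = L_{31} + L_{30} = 3010349 + 1860498 = 4870847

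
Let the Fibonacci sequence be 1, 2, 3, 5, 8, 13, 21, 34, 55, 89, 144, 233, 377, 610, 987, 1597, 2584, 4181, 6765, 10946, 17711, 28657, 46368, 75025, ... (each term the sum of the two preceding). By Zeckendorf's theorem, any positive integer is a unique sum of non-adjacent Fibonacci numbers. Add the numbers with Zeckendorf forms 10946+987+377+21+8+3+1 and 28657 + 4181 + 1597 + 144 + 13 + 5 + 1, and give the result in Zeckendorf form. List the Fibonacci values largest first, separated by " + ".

46368 + 377 + 144 + 34 + 13 + 5

The two numbers are 12343 and 34598, so their sum is 46941.
Greedy algorithm:
46941 − 46368 = 573
573 − 377 = 196
196 − 144 = 52
52 − 34 = 18
18 − 13 = 5
5 − 5 = 0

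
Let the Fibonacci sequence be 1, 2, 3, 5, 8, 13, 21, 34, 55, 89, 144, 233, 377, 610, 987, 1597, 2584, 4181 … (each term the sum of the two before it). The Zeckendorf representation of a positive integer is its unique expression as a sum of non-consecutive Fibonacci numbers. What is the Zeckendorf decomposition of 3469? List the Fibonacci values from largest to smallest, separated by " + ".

Greedy algorithm:
subtract 2584 from 3469: 885 remains
subtract 610 from 885: 275 remains
subtract 233 from 275: 42 remains
subtract 34 from 42: 8 remains
subtract 8 from 8: 0 remains
So 3469 = 2584 + 610 + 233 + 34 + 8, with no two terms consecutive in the sequence.

2584 + 610 + 233 + 34 + 8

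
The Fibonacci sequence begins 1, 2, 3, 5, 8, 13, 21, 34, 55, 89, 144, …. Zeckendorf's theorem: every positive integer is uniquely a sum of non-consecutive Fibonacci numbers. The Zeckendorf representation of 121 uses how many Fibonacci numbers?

4

largest Fibonacci ≤ 121 is 89; 121 − 89 = 32
largest Fibonacci ≤ 32 is 21; 32 − 21 = 11
largest Fibonacci ≤ 11 is 8; 11 − 8 = 3
largest Fibonacci ≤ 3 is 3; 3 − 3 = 0
121 = 89 + 21 + 8 + 3, which has 4 terms.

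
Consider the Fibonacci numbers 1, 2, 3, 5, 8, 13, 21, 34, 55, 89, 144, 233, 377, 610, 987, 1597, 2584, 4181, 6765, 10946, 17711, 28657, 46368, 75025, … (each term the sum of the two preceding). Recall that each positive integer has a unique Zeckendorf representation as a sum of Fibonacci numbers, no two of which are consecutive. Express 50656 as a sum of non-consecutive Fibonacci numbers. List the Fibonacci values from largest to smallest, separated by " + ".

Greedily peel off the largest Fibonacci term at each step:
46368 ≤ 50656 < 75025, so take 46368; remainder 4288
4181 ≤ 4288 < 6765, so take 4181; remainder 107
89 ≤ 107 < 144, so take 89; remainder 18
13 ≤ 18 < 21, so take 13; remainder 5
5 ≤ 5 < 8, so take 5; remainder 0
So 50656 = 46368 + 4181 + 89 + 13 + 5, with no two terms consecutive in the sequence.

46368 + 4181 + 89 + 13 + 5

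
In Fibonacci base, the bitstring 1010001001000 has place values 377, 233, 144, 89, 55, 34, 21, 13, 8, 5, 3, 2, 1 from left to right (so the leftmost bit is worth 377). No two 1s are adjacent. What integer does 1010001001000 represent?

Summing the place values of the 1 bits: 377 + 144 + 21 + 5 = 547.

547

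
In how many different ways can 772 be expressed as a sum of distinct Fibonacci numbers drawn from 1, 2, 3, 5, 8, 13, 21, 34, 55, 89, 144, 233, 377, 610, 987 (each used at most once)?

18

Each representation comes from the Zeckendorf form by replacing some F_k with F_{k−1} + F_{k−2} where possible.
772 = 610+144+13+5 = 610+144+13+3+2 = 610+89+55+13+5 = … (15 more), for 18 in all.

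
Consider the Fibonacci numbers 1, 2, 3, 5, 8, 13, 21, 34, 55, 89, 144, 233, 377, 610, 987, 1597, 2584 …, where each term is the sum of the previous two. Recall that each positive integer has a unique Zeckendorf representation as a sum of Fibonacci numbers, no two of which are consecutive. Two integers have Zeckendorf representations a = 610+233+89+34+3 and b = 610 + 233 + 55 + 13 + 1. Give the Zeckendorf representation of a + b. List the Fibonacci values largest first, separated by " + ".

1597 + 233 + 34 + 13 + 3 + 1

The two numbers are 969 and 912, so their sum is 1881.
Greedy algorithm:
1881 − 1597 = 284
284 − 233 = 51
51 − 34 = 17
17 − 13 = 4
4 − 3 = 1
1 − 1 = 0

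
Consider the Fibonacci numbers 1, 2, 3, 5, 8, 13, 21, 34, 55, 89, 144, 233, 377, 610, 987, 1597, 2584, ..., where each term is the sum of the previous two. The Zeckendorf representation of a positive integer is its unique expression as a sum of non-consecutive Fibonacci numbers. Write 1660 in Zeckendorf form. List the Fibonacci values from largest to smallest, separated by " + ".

1597 + 55 + 8

1660: greatest Fibonacci not exceeding it is 1597, leaving 63
63: greatest Fibonacci not exceeding it is 55, leaving 8
8: greatest Fibonacci not exceeding it is 8, leaving 0
So 1660 = 1597 + 55 + 8, with no two terms consecutive in the sequence.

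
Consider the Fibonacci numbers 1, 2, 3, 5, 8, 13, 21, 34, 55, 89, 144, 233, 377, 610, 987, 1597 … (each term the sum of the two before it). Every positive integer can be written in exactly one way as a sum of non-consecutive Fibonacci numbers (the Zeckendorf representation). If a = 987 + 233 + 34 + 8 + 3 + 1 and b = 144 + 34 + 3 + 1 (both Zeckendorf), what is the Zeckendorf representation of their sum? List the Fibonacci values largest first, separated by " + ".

The two numbers are 1266 and 182, so their sum is 1448.
987 ≤ 1448 < 1597, so take 987; remainder 461
377 ≤ 461 < 610, so take 377; remainder 84
55 ≤ 84 < 89, so take 55; remainder 29
21 ≤ 29 < 34, so take 21; remainder 8
8 ≤ 8 < 13, so take 8; remainder 0

987 + 377 + 55 + 21 + 8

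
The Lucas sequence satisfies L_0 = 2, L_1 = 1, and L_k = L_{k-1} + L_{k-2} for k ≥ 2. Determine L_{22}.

39603

Iterating the recurrence up to L_{14} = 843 and L_{13} = 521:
L_{15} = L_{14} + L_{13} = 843 + 521 = 1364
L_{16} = L_{15} + L_{14} = 1364 + 843 = 2207
L_{17} = L_{16} + L_{15} = 2207 + 1364 = 3571
L_{18} = L_{17} + L_{16} = 3571 + 2207 = 5778
L_{19} = L_{18} + L_{17} = 5778 + 3571 = 9349
L_{20} = L_{19} + L_{18} = 9349 + 5778 = 15127
L_{21} = L_{20} + L_{19} = 15127 + 9349 = 24476
L_{22} = L_{21} + L_{20} = 24476 + 15127 = 39603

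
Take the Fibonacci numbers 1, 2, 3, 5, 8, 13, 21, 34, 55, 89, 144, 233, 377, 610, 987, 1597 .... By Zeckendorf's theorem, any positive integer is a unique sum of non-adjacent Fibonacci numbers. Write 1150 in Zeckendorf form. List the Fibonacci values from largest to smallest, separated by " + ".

987 + 144 + 13 + 5 + 1

Greedy algorithm:
largest Fibonacci ≤ 1150 is 987; 1150 − 987 = 163
largest Fibonacci ≤ 163 is 144; 163 − 144 = 19
largest Fibonacci ≤ 19 is 13; 19 − 13 = 6
largest Fibonacci ≤ 6 is 5; 6 − 5 = 1
largest Fibonacci ≤ 1 is 1; 1 − 1 = 0
So 1150 = 987 + 144 + 13 + 5 + 1, with no two terms consecutive in the sequence.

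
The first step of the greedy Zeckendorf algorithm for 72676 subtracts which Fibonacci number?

46368 ≤ 72676 < 75025, so the largest Fibonacci number not exceeding 72676 is 46368.

46368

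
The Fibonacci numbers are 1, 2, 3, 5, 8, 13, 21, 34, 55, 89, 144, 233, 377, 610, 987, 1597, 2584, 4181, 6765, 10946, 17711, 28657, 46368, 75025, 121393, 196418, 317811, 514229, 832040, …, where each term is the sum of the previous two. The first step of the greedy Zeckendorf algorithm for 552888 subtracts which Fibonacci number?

514229

514229 ≤ 552888 < 832040, so the largest Fibonacci number not exceeding 552888 is 514229.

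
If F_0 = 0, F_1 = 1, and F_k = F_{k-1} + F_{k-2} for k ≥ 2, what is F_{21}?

10946

Iterating the recurrence up to F_{15} = 610 and F_{14} = 377:
F_{16} = F_{15} + F_{14} = 610 + 377 = 987
F_{17} = F_{16} + F_{15} = 987 + 610 = 1597
F_{18} = F_{17} + F_{16} = 1597 + 987 = 2584
F_{19} = F_{18} + F_{17} = 2584 + 1597 = 4181
F_{20} = F_{19} + F_{18} = 4181 + 2584 = 6765
F_{21} = F_{20} + F_{19} = 6765 + 4181 = 10946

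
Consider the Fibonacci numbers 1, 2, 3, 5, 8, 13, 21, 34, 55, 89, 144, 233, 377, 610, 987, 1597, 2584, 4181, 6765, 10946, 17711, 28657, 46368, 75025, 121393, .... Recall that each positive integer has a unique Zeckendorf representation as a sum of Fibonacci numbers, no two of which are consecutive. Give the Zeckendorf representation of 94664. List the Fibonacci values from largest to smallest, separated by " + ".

Greedily peel off the largest Fibonacci term at each step:
94664: greatest Fibonacci not exceeding it is 75025, leaving 19639
19639: greatest Fibonacci not exceeding it is 17711, leaving 1928
1928: greatest Fibonacci not exceeding it is 1597, leaving 331
331: greatest Fibonacci not exceeding it is 233, leaving 98
98: greatest Fibonacci not exceeding it is 89, leaving 9
9: greatest Fibonacci not exceeding it is 8, leaving 1
1: greatest Fibonacci not exceeding it is 1, leaving 0
So 94664 = 75025 + 17711 + 1597 + 233 + 89 + 8 + 1, with no two terms consecutive in the sequence.

75025 + 17711 + 1597 + 233 + 89 + 8 + 1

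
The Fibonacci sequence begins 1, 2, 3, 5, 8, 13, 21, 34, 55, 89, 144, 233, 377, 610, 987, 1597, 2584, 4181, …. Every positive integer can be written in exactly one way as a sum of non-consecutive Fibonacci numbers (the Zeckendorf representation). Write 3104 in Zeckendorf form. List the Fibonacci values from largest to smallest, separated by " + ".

2584 + 377 + 89 + 34 + 13 + 5 + 2

2584 ≤ 3104 < 4181, so take 2584; remainder 520
377 ≤ 520 < 610, so take 377; remainder 143
89 ≤ 143 < 144, so take 89; remainder 54
34 ≤ 54 < 55, so take 34; remainder 20
13 ≤ 20 < 21, so take 13; remainder 7
5 ≤ 7 < 8, so take 5; remainder 2
2 ≤ 2 < 3, so take 2; remainder 0
So 3104 = 2584 + 377 + 89 + 34 + 13 + 5 + 2, with no two terms consecutive in the sequence.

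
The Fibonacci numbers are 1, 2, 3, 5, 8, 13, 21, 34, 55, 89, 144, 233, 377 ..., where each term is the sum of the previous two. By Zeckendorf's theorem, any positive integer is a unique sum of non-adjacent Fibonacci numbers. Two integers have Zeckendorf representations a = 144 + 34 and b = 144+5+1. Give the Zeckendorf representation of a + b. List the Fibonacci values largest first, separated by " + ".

The two numbers are 178 and 150, so their sum is 328.
Greedy algorithm:
328 − 233 = 95
95 − 89 = 6
6 − 5 = 1
1 − 1 = 0

233 + 89 + 5 + 1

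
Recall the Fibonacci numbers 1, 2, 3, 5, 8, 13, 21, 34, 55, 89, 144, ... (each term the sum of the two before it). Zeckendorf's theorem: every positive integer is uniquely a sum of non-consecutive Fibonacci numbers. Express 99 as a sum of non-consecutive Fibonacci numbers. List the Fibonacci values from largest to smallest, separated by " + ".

Greedy algorithm:
take 89 (≤ 99); 99 − 89 = 10
take 8 (≤ 10); 10 − 8 = 2
take 2 (≤ 2); 2 − 2 = 0
So 99 = 89 + 8 + 2, with no two terms consecutive in the sequence.

89 + 8 + 2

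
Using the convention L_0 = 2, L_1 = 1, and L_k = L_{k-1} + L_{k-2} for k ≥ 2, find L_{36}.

33385282

Iterating the recurrence up to L_{29} = 1149851 and L_{28} = 710647:
L_{30} = L_{29} + L_{28} = 1149851 + 710647 = 1860498
L_{31} = L_{30} + L_{29} = 1860498 + 1149851 = 3010349
L_{32} = L_{31} + L_{30} = 3010349 + 1860498 = 4870847
L_{33} = L_{32} + L_{31} = 4870847 + 3010349 = 7881196
L_{34} = L_{33} + L_{32} = 7881196 + 4870847 = 12752043
L_{35} = L_{34} + L_{33} = 12752043 + 7881196 = 20633239
L_{36} = L_{35} + L_{34} = 20633239 + 12752043 = 33385282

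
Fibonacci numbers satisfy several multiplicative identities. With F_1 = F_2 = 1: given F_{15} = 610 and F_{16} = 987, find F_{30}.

By the doubling identity F_{2k} = F_k(2F_{k+1} − F_k): F_{30} = 610·(2·987 − 610) = 610·1364 = 832040.

832040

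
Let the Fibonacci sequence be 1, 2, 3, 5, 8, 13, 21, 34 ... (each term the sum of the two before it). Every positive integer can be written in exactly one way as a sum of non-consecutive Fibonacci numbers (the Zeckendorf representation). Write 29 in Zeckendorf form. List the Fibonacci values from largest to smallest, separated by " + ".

29: greatest Fibonacci not exceeding it is 21, leaving 8
8: greatest Fibonacci not exceeding it is 8, leaving 0
So 29 = 21 + 8, with no two terms consecutive in the sequence.

21 + 8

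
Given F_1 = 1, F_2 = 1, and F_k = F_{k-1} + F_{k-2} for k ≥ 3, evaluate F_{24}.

Iterating the recurrence up to F_{18} = 2584 and F_{17} = 1597:
F_{19} = F_{18} + F_{17} = 2584 + 1597 = 4181
F_{20} = F_{19} + F_{18} = 4181 + 2584 = 6765
F_{21} = F_{20} + F_{19} = 6765 + 4181 = 10946
F_{22} = F_{21} + F_{20} = 10946 + 6765 = 17711
F_{23} = F_{22} + F_{21} = 17711 + 10946 = 28657
F_{24} = F_{23} + F_{22} = 28657 + 17711 = 46368

46368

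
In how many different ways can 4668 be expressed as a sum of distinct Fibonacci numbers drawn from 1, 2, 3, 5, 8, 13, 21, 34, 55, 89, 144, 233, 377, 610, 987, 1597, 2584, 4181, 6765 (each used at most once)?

4668 = 4181+377+89+21 = 4181+377+89+13+8 = 4181+377+55+34+21 = 4181+233+144+89+21 = 4181+377+89+13+5+3 = … (43 more), for 48 in all.

48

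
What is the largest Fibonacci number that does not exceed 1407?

987 ≤ 1407 < 1597, so the largest Fibonacci number not exceeding 1407 is 987.

987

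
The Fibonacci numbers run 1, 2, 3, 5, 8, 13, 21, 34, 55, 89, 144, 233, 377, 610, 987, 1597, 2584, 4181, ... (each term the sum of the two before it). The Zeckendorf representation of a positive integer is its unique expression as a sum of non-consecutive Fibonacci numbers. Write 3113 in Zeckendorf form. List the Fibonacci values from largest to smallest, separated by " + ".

2584 + 377 + 144 + 8

Greedy algorithm:
3113 − 2584 = 529
529 − 377 = 152
152 − 144 = 8
8 − 8 = 0
So 3113 = 2584 + 377 + 144 + 8, with no two terms consecutive in the sequence.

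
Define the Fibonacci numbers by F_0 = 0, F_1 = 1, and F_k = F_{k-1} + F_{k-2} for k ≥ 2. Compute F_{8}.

Iterating the recurrence up to F_{3} = 2 and F_{2} = 1:
F_{4} = F_{3} + F_{2} = 2 + 1 = 3
F_{5} = F_{4} + F_{3} = 3 + 2 = 5
F_{6} = F_{5} + F_{4} = 5 + 3 = 8
F_{7} = F_{6} + F_{5} = 8 + 5 = 13
F_{8} = F_{7} + F_{6} = 13 + 8 = 21

21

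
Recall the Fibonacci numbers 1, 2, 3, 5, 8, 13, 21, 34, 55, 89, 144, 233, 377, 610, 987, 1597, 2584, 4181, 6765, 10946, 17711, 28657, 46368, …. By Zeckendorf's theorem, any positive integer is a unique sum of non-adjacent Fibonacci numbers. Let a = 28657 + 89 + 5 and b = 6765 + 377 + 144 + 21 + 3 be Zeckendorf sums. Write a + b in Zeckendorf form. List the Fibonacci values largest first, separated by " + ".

The two numbers are 28751 and 7310, so their sum is 36061.
Repeatedly subtract the largest Fibonacci number that fits:
take 28657 (≤ 36061); 36061 − 28657 = 7404
take 6765 (≤ 7404); 7404 − 6765 = 639
take 610 (≤ 639); 639 − 610 = 29
take 21 (≤ 29); 29 − 21 = 8
take 8 (≤ 8); 8 − 8 = 0

28657 + 6765 + 610 + 21 + 8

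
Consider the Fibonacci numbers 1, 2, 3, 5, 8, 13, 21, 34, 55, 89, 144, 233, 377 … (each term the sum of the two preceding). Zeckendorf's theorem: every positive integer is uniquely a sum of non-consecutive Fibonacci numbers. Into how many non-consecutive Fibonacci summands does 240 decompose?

Repeatedly subtract the largest Fibonacci number that fits:
subtract 233 from 240: 7 remains
subtract 5 from 7: 2 remains
subtract 2 from 2: 0 remains
240 = 233 + 5 + 2, which has 3 terms.

3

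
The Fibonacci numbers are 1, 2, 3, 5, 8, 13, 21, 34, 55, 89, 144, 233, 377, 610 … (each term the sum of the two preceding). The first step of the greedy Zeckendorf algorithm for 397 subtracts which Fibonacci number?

377

377 ≤ 397 < 610, so the largest Fibonacci number not exceeding 397 is 377.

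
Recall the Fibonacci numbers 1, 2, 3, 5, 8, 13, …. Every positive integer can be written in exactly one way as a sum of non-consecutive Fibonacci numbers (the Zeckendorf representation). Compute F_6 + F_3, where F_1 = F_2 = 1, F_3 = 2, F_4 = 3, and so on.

10

F_6 + F_3 = 8 + 2 = 10.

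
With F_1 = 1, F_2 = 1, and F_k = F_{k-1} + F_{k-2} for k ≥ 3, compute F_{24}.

46368

Iterating the recurrence up to F_{20} = 6765 and F_{19} = 4181:
F_{21} = F_{20} + F_{19} = 6765 + 4181 = 10946
F_{22} = F_{21} + F_{20} = 10946 + 6765 = 17711
F_{23} = F_{22} + F_{21} = 17711 + 10946 = 28657
F_{24} = F_{23} + F_{22} = 28657 + 17711 = 46368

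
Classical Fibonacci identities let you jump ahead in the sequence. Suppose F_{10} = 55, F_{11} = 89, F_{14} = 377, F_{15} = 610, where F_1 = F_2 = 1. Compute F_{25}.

By the addition formula F_{m+n} = F_m F_{n+1} + F_{m−1} F_n with m=15, n=10: F_{25} = 610·89 + 377·55 = 54290 + 20735 = 75025.

75025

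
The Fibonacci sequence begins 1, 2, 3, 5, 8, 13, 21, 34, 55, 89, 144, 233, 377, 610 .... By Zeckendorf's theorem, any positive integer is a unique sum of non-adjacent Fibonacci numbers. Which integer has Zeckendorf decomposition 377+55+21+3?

377+55+21+3 = 456.

456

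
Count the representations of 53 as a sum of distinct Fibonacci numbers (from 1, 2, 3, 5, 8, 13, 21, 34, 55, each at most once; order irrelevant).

4

53 = 34+13+5+1 = 34+13+3+2+1 = 34+8+5+3+2+1 = … (1 more), for 4 in all.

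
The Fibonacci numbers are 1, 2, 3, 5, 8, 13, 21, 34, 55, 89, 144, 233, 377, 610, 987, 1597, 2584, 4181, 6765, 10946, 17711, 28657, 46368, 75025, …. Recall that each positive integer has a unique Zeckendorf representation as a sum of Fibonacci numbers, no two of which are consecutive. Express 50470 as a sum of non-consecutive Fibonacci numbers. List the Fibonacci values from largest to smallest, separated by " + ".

46368 + 2584 + 987 + 377 + 144 + 8 + 2

take 46368 (≤ 50470); 50470 − 46368 = 4102
take 2584 (≤ 4102); 4102 − 2584 = 1518
take 987 (≤ 1518); 1518 − 987 = 531
take 377 (≤ 531); 531 − 377 = 154
take 144 (≤ 154); 154 − 144 = 10
take 8 (≤ 10); 10 − 8 = 2
take 2 (≤ 2); 2 − 2 = 0
So 50470 = 46368 + 2584 + 987 + 377 + 144 + 8 + 2, with no two terms consecutive in the sequence.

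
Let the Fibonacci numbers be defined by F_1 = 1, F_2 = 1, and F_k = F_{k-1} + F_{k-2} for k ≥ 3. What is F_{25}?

Iterating the recurrence up to F_{18} = 2584 and F_{17} = 1597:
F_{19} = F_{18} + F_{17} = 2584 + 1597 = 4181
F_{20} = F_{19} + F_{18} = 4181 + 2584 = 6765
F_{21} = F_{20} + F_{19} = 6765 + 4181 = 10946
F_{22} = F_{21} + F_{20} = 10946 + 6765 = 17711
F_{23} = F_{22} + F_{21} = 17711 + 10946 = 28657
F_{24} = F_{23} + F_{22} = 28657 + 17711 = 46368
F_{25} = F_{24} + F_{23} = 46368 + 28657 = 75025

75025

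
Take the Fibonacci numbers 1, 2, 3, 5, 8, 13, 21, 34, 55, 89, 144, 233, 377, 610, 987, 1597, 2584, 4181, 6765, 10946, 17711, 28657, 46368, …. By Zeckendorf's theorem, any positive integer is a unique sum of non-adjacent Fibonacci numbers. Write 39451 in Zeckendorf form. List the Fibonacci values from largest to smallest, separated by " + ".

28657 + 6765 + 2584 + 987 + 377 + 55 + 21 + 5

subtract 28657 from 39451: 10794 remains
subtract 6765 from 10794: 4029 remains
subtract 2584 from 4029: 1445 remains
subtract 987 from 1445: 458 remains
subtract 377 from 458: 81 remains
subtract 55 from 81: 26 remains
subtract 21 from 26: 5 remains
subtract 5 from 5: 0 remains
So 39451 = 28657 + 6765 + 2584 + 987 + 377 + 55 + 21 + 5, with no two terms consecutive in the sequence.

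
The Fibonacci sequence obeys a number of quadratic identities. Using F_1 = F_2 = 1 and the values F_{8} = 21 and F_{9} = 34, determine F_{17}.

By F_{2k+1} = F_k² + F_{k+1}²: F_{17} = 21² + 34² = 441 + 1156 = 1597.

1597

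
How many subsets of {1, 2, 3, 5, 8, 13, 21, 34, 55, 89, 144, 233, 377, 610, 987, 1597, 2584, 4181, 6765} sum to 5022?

30

Each representation comes from the Zeckendorf form by replacing some F_k with F_{k−1} + F_{k−2} where possible.
5022 = 4181+610+144+55+21+8+3 = 4181+610+144+55+21+8+2+1 = 4181+377+233+144+55+21+8+3 = 4181+610+144+55+21+5+3+2+1 = … (26 more), for 30 in all.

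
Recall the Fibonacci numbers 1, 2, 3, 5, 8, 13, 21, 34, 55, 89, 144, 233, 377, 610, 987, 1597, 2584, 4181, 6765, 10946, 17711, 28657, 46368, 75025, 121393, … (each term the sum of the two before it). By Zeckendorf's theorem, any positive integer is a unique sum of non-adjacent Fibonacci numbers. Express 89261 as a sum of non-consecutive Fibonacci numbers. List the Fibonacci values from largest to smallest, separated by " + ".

75025 + 10946 + 2584 + 610 + 89 + 5 + 2

Greedily peel off the largest Fibonacci term at each step:
largest Fibonacci ≤ 89261 is 75025; 89261 − 75025 = 14236
largest Fibonacci ≤ 14236 is 10946; 14236 − 10946 = 3290
largest Fibonacci ≤ 3290 is 2584; 3290 − 2584 = 706
largest Fibonacci ≤ 706 is 610; 706 − 610 = 96
largest Fibonacci ≤ 96 is 89; 96 − 89 = 7
largest Fibonacci ≤ 7 is 5; 7 − 5 = 2
largest Fibonacci ≤ 2 is 2; 2 − 2 = 0
So 89261 = 75025 + 10946 + 2584 + 610 + 89 + 5 + 2, with no two terms consecutive in the sequence.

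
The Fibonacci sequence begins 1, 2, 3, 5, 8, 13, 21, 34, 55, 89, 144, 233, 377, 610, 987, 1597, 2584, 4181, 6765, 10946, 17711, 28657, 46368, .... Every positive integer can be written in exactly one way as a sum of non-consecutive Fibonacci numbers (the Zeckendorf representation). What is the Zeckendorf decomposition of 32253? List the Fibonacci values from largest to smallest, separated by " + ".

largest Fibonacci ≤ 32253 is 28657; 32253 − 28657 = 3596
largest Fibonacci ≤ 3596 is 2584; 3596 − 2584 = 1012
largest Fibonacci ≤ 1012 is 987; 1012 − 987 = 25
largest Fibonacci ≤ 25 is 21; 25 − 21 = 4
largest Fibonacci ≤ 4 is 3; 4 − 3 = 1
largest Fibonacci ≤ 1 is 1; 1 − 1 = 0
So 32253 = 28657 + 2584 + 987 + 21 + 3 + 1, with no two terms consecutive in the sequence.

28657 + 2584 + 987 + 21 + 3 + 1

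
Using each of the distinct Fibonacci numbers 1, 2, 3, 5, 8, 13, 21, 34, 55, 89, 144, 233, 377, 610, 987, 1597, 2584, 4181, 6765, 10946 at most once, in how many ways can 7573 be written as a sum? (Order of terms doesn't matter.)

Each representation comes from the Zeckendorf form by replacing some F_k with F_{k−1} + F_{k−2} where possible.
7573 = 6765+610+144+34+13+5+2 = 6765+610+89+55+34+13+5+2 = 6765+377+233+144+34+13+5+2 = … (9 more), for 12 in all.

12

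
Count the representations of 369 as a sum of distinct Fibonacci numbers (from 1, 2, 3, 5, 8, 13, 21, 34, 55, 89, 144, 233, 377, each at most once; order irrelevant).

Starting from the Zeckendorf form and repeatedly splitting a term F_k into F_{k−1} + F_{k−2} (when neither is already used) reaches every representation.
369 = 233+89+34+13 = 233+89+34+8+5 = 233+89+34+8+3+2 = … (6 more), for 9 in all.

9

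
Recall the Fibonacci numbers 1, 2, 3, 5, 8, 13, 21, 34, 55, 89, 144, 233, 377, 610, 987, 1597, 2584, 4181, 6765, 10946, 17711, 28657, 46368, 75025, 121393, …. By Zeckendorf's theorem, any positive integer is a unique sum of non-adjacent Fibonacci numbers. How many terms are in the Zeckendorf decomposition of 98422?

9

75025 ≤ 98422 < 121393, so take 75025; remainder 23397
17711 ≤ 23397 < 28657, so take 17711; remainder 5686
4181 ≤ 5686 < 6765, so take 4181; remainder 1505
987 ≤ 1505 < 1597, so take 987; remainder 518
377 ≤ 518 < 610, so take 377; remainder 141
89 ≤ 141 < 144, so take 89; remainder 52
34 ≤ 52 < 55, so take 34; remainder 18
13 ≤ 18 < 21, so take 13; remainder 5
5 ≤ 5 < 8, so take 5; remainder 0
98422 = 75025 + 17711 + 4181 + 987 + 377 + 89 + 34 + 13 + 5, which has 9 terms.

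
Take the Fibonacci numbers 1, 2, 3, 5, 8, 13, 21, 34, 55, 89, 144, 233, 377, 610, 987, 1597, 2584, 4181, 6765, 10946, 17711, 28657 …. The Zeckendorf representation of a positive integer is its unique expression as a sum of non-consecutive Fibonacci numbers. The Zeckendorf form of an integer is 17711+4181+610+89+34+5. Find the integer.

17711+4181+610+89+34+5 = 22630.

22630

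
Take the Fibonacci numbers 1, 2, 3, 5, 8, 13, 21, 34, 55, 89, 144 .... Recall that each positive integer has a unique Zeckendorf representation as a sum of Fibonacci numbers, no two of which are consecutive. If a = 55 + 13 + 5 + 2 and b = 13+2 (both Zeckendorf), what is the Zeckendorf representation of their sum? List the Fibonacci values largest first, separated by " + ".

89 + 1

The two numbers are 75 and 15, so their sum is 90.
subtract 89 from 90: 1 remains
subtract 1 from 1: 0 remains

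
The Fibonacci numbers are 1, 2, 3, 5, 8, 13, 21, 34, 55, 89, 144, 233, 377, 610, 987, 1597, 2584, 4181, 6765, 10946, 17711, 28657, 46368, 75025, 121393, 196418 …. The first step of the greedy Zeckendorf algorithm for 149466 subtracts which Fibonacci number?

121393 ≤ 149466 < 196418, so the largest Fibonacci number not exceeding 149466 is 121393.

121393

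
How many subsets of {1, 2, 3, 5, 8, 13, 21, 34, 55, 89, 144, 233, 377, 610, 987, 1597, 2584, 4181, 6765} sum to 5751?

18

Each representation comes from the Zeckendorf form by replacing some F_k with F_{k−1} + F_{k−2} where possible.
5751 = 4181+987+377+144+55+5+2 = 4181+987+377+144+34+21+5+2 = 2584+1597+987+377+144+55+5+2 = 4181+987+377+144+34+13+8+5+2 = … (14 more), for 18 in all.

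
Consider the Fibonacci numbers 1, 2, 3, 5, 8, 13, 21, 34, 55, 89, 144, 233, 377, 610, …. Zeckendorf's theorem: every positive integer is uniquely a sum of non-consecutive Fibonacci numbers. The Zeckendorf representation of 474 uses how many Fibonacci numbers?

3

Repeatedly subtract the largest Fibonacci number that fits:
take 377 (≤ 474); 474 − 377 = 97
take 89 (≤ 97); 97 − 89 = 8
take 8 (≤ 8); 8 − 8 = 0
474 = 377 + 89 + 8, which has 3 terms.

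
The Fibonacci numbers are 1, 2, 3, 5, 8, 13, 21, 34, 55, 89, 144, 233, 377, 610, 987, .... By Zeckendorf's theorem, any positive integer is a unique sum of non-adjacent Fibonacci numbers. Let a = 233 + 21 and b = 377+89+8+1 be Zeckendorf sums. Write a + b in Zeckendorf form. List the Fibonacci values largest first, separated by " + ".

The two numbers are 254 and 475, so their sum is 729.
subtract 610 from 729: 119 remains
subtract 89 from 119: 30 remains
subtract 21 from 30: 9 remains
subtract 8 from 9: 1 remains
subtract 1 from 1: 0 remains

610 + 89 + 21 + 8 + 1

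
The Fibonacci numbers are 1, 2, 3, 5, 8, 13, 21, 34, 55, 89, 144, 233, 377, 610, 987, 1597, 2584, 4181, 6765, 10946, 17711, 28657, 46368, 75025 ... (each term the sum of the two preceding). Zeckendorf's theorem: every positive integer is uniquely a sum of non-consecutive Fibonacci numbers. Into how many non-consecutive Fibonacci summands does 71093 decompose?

46368 ≤ 71093 < 75025, so take 46368; remainder 24725
17711 ≤ 24725 < 28657, so take 17711; remainder 7014
6765 ≤ 7014 < 10946, so take 6765; remainder 249
233 ≤ 249 < 377, so take 233; remainder 16
13 ≤ 16 < 21, so take 13; remainder 3
3 ≤ 3 < 5, so take 3; remainder 0
71093 = 46368 + 17711 + 6765 + 233 + 13 + 3, which has 6 terms.

6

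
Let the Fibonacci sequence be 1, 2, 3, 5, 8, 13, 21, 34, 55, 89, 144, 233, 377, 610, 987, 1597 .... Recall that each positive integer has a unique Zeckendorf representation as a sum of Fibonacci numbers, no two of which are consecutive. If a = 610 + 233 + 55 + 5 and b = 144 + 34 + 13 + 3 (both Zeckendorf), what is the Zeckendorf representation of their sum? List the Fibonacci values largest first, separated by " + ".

987 + 89 + 21

The two numbers are 903 and 194, so their sum is 1097.
Repeatedly subtract the largest Fibonacci number that fits:
987 ≤ 1097 < 1597, so take 987; remainder 110
89 ≤ 110 < 144, so take 89; remainder 21
21 ≤ 21 < 34, so take 21; remainder 0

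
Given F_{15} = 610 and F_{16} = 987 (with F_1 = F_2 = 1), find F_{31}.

1346269

By F_{2k+1} = F_k² + F_{k+1}²: F_{31} = 610² + 987² = 372100 + 974169 = 1346269.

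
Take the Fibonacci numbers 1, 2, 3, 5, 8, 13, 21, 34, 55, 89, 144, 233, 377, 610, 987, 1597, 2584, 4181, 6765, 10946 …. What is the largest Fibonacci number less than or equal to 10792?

6765 ≤ 10792 < 10946, so the largest Fibonacci number not exceeding 10792 is 6765.

6765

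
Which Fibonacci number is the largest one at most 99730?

75025

75025 ≤ 99730 < 121393, so the largest Fibonacci number not exceeding 99730 is 75025.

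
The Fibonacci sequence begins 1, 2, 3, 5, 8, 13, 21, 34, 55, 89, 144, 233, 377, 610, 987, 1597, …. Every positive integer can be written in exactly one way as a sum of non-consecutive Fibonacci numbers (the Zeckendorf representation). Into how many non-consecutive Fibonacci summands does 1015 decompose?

4

take 987 (≤ 1015); 1015 − 987 = 28
take 21 (≤ 28); 28 − 21 = 7
take 5 (≤ 7); 7 − 5 = 2
take 2 (≤ 2); 2 − 2 = 0
1015 = 987 + 21 + 5 + 2, which has 4 terms.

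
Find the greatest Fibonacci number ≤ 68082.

46368 ≤ 68082 < 75025, so the largest Fibonacci number not exceeding 68082 is 46368.

46368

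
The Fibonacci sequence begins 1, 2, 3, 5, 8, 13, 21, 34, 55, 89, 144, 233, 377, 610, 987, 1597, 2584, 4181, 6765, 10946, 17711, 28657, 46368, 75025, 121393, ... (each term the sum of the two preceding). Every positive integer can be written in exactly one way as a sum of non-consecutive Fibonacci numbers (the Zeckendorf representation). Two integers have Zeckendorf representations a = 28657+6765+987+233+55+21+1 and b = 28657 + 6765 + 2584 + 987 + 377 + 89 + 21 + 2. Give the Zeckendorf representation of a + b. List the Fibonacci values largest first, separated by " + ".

75025 + 987 + 144 + 34 + 8 + 3

The two numbers are 36719 and 39482, so their sum is 76201.
subtract 75025 from 76201: 1176 remains
subtract 987 from 1176: 189 remains
subtract 144 from 189: 45 remains
subtract 34 from 45: 11 remains
subtract 8 from 11: 3 remains
subtract 3 from 3: 0 remains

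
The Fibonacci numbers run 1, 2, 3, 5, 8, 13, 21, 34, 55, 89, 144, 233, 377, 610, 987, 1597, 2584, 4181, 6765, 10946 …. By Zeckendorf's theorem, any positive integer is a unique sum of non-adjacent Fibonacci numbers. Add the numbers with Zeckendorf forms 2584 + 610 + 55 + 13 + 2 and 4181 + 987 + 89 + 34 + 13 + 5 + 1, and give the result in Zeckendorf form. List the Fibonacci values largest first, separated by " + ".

The two numbers are 3264 and 5310, so their sum is 8574.
largest Fibonacci ≤ 8574 is 6765; 8574 − 6765 = 1809
largest Fibonacci ≤ 1809 is 1597; 1809 − 1597 = 212
largest Fibonacci ≤ 212 is 144; 212 − 144 = 68
largest Fibonacci ≤ 68 is 55; 68 − 55 = 13
largest Fibonacci ≤ 13 is 13; 13 − 13 = 0

6765 + 1597 + 144 + 55 + 13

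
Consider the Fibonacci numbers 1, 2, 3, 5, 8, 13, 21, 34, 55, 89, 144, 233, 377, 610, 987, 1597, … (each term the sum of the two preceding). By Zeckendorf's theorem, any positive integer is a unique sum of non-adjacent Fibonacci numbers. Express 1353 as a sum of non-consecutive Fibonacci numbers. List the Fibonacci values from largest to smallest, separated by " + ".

subtract 987 from 1353: 366 remains
subtract 233 from 366: 133 remains
subtract 89 from 133: 44 remains
subtract 34 from 44: 10 remains
subtract 8 from 10: 2 remains
subtract 2 from 2: 0 remains
So 1353 = 987 + 233 + 89 + 34 + 8 + 2, with no two terms consecutive in the sequence.

987 + 233 + 89 + 34 + 8 + 2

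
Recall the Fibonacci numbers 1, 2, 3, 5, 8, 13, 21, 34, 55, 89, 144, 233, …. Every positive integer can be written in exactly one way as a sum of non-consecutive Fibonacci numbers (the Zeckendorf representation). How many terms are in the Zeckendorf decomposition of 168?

3

Repeatedly subtract the largest Fibonacci number that fits:
168: greatest Fibonacci not exceeding it is 144, leaving 24
24: greatest Fibonacci not exceeding it is 21, leaving 3
3: greatest Fibonacci not exceeding it is 3, leaving 0
168 = 144 + 21 + 3, which has 3 terms.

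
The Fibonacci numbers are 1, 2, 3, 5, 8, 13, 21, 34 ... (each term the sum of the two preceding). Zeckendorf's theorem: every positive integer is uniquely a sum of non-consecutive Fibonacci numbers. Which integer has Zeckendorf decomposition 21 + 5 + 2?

21 + 5 + 2 = 28.

28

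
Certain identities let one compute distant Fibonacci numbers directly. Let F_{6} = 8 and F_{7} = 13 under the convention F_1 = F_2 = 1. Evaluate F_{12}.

By the doubling identity F_{2k} = F_k(2F_{k+1} − F_k): F_{12} = 8·(2·13 − 8) = 8·18 = 144.

144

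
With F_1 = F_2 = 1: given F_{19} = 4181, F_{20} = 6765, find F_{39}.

63245986

By the addition formula F_{m+n} = F_m F_{n+1} + F_{m−1} F_n with m=20, n=19: F_{39} = 6765·6765 + 4181·4181 = 45765225 + 17480761 = 63245986.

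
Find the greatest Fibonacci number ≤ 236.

233

233 ≤ 236 < 377, so the largest Fibonacci number not exceeding 236 is 233.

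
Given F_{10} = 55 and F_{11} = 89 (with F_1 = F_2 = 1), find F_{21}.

By F_{2k+1} = F_k² + F_{k+1}²: F_{21} = 55² + 89² = 3025 + 7921 = 10946.

10946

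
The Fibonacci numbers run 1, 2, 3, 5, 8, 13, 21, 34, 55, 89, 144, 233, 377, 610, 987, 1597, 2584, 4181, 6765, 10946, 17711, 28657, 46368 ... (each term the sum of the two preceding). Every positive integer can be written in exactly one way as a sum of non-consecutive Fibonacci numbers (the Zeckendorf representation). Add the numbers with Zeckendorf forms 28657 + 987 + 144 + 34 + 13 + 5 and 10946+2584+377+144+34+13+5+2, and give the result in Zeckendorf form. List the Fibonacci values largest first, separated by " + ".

The two numbers are 29840 and 14105, so their sum is 43945.
Greedy algorithm:
43945: greatest Fibonacci not exceeding it is 28657, leaving 15288
15288: greatest Fibonacci not exceeding it is 10946, leaving 4342
4342: greatest Fibonacci not exceeding it is 4181, leaving 161
161: greatest Fibonacci not exceeding it is 144, leaving 17
17: greatest Fibonacci not exceeding it is 13, leaving 4
4: greatest Fibonacci not exceeding it is 3, leaving 1
1: greatest Fibonacci not exceeding it is 1, leaving 0

28657 + 10946 + 4181 + 144 + 13 + 3 + 1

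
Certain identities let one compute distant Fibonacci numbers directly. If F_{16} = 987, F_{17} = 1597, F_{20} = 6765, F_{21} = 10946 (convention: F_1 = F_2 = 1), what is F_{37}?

24157817

By the addition formula F_{m+n} = F_m F_{n+1} + F_{m−1} F_n with m=21, n=16: F_{37} = 10946·1597 + 6765·987 = 17480762 + 6677055 = 24157817.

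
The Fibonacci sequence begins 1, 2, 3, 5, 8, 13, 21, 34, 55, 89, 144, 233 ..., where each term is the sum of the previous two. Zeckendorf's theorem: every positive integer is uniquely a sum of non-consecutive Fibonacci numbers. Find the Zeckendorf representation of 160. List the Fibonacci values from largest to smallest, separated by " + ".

160: greatest Fibonacci not exceeding it is 144, leaving 16
16: greatest Fibonacci not exceeding it is 13, leaving 3
3: greatest Fibonacci not exceeding it is 3, leaving 0
So 160 = 144 + 13 + 3, with no two terms consecutive in the sequence.

144 + 13 + 3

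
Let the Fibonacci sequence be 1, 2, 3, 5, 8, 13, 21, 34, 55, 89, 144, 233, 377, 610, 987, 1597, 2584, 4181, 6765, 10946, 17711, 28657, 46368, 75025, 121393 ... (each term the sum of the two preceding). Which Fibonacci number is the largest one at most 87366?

75025 ≤ 87366 < 121393, so the largest Fibonacci number not exceeding 87366 is 75025.

75025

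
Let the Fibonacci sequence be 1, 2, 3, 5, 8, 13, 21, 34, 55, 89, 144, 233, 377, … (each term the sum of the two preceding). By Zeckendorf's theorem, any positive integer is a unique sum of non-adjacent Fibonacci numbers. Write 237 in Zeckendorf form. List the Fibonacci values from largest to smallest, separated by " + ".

take 233 (≤ 237); 237 − 233 = 4
take 3 (≤ 4); 4 − 3 = 1
take 1 (≤ 1); 1 − 1 = 0
So 237 = 233 + 3 + 1, with no two terms consecutive in the sequence.

233 + 3 + 1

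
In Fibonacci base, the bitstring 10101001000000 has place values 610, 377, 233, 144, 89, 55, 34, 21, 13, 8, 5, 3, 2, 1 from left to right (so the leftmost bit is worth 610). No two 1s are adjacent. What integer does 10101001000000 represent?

Summing the place values of the 1 bits: 610 + 233 + 89 + 21 = 953.

953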